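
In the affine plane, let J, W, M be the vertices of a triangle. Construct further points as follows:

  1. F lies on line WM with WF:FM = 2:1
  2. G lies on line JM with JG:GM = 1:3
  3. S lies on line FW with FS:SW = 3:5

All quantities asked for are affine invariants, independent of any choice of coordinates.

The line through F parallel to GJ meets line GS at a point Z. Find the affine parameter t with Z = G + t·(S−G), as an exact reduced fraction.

t = 4/7

Assign J = (0, 0), W = (1, 0), M = (0, 1) — the answer is frame-independent, so this choice is without loss of generality.
1. F lies on line WM with WF:FM = 2:1 ⇒ F = (1/3, 2/3)
2. G lies on line JM with JG:GM = 1:3 ⇒ G = (0, 1/4)
3. S lies on line FW with FS:SW = 3:5 ⇒ S = (7/12, 5/12)
through F parallel to GJ: direction (0, -1/4); meets GS at Z = (1/3, 29/84)
Z = G + t·(S−G) with t = 4/7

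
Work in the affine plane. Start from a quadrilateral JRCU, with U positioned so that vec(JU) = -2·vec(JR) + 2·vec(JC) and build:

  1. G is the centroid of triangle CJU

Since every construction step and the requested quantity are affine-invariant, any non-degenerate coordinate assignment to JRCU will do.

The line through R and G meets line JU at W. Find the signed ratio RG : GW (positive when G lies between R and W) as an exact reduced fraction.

RG:GW = 2

Work in coordinates with J = (0, 0), R = (1, 0), C = (0, 1), U = (-2, 2).
1. G is the centroid of triangle CJU ⇒ G = (-2/3, 1)
line RG meets JU at W = (-3/2, 3/2)
G = R + t·(W−R) with t = 2/3, so RG:GW = 2/3:1/3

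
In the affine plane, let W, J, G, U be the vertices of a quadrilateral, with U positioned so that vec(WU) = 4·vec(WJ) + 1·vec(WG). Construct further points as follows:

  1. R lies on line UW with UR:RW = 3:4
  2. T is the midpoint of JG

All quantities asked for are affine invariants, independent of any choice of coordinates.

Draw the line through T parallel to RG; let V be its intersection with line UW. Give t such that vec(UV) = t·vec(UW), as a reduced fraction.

Assign W = (0, 0), J = (1, 0), G = (0, 1), U = (4, 1) — the answer is frame-independent, so this choice is without loss of generality.
1. R lies on line UW with UR:RW = 3:4 ⇒ R = (16/7, 4/7)
2. T is the midpoint of JG ⇒ T = (1/2, 1/2)
through T parallel to RG: direction (-16/7, 3/7); meets UW at V = (19/14, 19/56)
V = U + t·(W−U) with t = 37/56

t = 37/56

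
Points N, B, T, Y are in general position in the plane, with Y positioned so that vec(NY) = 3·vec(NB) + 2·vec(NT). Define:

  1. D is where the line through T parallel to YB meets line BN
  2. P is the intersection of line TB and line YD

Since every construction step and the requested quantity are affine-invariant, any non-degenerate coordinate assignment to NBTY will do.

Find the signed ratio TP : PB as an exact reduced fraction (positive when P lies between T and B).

TP:PB = 1/2

Choose coordinates N = (0, 0), B = (1, 0), T = (0, 1), Y = (3, 2).
1. D is where the line through T parallel to YB meets line BN ⇒ D = (-1, 0)
2. P is the intersection of line TB and line YD ⇒ P = (1/3, 2/3)
P = T + t·(B−T) with t = 1/3, so TP:PB = t:(1−t) = 1/3:2/3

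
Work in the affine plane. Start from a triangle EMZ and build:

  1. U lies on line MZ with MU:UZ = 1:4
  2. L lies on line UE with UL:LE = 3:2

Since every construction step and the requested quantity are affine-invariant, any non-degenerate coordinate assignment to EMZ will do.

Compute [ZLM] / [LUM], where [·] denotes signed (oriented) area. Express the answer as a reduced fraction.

[ZLM]:[LUM] = -5

Choose coordinates E = (0, 0), M = (1, 0), Z = (0, 1).
1. U lies on line MZ with MU:UZ = 1:4 ⇒ U = (4/5, 1/5)
2. L lies on line UE with UL:LE = 3:2 ⇒ L = (8/25, 2/25)
2·[ZLM] = 3/5, 2·[LUM] = -3/25
[ZLM]:[LUM] = 3/5:-3/25 = -5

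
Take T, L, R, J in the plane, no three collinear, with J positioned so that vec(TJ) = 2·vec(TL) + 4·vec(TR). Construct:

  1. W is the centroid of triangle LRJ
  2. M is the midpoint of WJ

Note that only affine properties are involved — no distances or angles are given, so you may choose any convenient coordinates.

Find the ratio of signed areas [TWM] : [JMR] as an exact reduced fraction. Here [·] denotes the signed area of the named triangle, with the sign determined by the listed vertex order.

Set T = (0, 0), L = (1, 0), R = (0, 1), J = (2, 4); any affine frame gives the same invariant.
1. W is the centroid of triangle LRJ ⇒ W = (1, 5/3)
2. M is the midpoint of WJ ⇒ M = (3/2, 17/6)
2·[TWM] = 1/3, 2·[JMR] = -5/6
[TWM]:[JMR] = 1/3:-5/6 = -2/5

[TWM]:[JMR] = -2/5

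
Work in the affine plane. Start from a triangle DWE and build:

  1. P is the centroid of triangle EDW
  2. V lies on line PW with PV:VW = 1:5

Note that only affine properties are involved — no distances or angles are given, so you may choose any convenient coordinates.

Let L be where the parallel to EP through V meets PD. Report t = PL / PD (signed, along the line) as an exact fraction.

t = -1/6

Set D = (0, 0), W = (1, 0), E = (0, 1); any affine frame gives the same invariant.
1. P is the centroid of triangle EDW ⇒ P = (1/3, 1/3)
2. V lies on line PW with PV:VW = 1:5 ⇒ V = (4/9, 5/18)
through V parallel to EP: direction (1/3, -2/3); meets PD at L = (7/18, 7/18)
L = P + t·(D−P) with t = -1/6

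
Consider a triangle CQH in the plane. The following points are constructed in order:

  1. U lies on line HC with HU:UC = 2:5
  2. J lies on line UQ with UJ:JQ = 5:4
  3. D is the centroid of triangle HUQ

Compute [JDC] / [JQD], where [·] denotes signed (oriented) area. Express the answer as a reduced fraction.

Choose coordinates C = (0, 0), Q = (1, 0), H = (0, 1).
1. U lies on line HC with HU:UC = 2:5 ⇒ U = (0, 5/7)
2. J lies on line UQ with UJ:JQ = 5:4 ⇒ J = (5/9, 20/63)
3. D is the centroid of triangle HUQ ⇒ D = (1/3, 4/7)
2·[JDC] = 40/189, 2·[JQD] = 8/189
[JDC]:[JQD] = 40/189:8/189 = 5

[JDC]:[JQD] = 5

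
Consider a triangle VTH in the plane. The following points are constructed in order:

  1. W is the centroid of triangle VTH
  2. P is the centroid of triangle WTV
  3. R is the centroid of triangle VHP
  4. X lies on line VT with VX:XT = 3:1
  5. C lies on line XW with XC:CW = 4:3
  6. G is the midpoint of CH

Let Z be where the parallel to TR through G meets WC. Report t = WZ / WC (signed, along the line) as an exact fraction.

t = -7/2

Work in coordinates with V = (0, 0), T = (1, 0), H = (0, 1).
1. W is the centroid of triangle VTH ⇒ W = (1/3, 1/3)
2. P is the centroid of triangle WTV ⇒ P = (4/9, 1/9)
3. R is the centroid of triangle VHP ⇒ R = (4/27, 10/27)
4. X lies on line VT with VX:XT = 3:1 ⇒ X = (3/4, 0)
5. C lies on line XW with XC:CW = 4:3 ⇒ C = (43/84, 4/21)
6. G is the midpoint of CH ⇒ G = (43/168, 25/42)
through G parallel to TR: direction (-23/27, 10/27); meets WC at Z = (-7/24, 5/6)
Z = W + t·(C−W) with t = -7/2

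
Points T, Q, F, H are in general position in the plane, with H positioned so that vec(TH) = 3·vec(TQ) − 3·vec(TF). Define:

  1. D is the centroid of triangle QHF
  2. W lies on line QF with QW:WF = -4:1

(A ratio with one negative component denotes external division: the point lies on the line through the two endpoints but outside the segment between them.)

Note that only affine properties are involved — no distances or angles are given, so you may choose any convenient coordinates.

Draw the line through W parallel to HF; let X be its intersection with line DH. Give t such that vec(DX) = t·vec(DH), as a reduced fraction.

t = 2

Set T = (0, 0), Q = (1, 0), F = (0, 1), H = (3, -3); any affine frame gives the same invariant.
1. D is the centroid of triangle QHF ⇒ D = (4/3, -2/3)
2. W lies on line QF with QW:WF = -4:1 ⇒ W = (-1/3, 4/3)
through W parallel to HF: direction (-3, 4); meets DH at X = (14/3, -16/3)
X = D + t·(H−D) with t = 2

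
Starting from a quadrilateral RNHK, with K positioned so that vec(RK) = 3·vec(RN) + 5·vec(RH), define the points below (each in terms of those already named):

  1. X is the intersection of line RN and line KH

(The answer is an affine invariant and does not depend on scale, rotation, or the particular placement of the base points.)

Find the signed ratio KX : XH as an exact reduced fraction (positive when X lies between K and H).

KX:XH = -5

Assign R = (0, 0), N = (1, 0), H = (0, 1), K = (3, 5) — the answer is frame-independent, so this choice is without loss of generality.
1. X is the intersection of line RN and line KH ⇒ X = (-3/4, 0)
X = K + t·(H−K) with t = 5/4, so KX:XH = t:(1−t) = 5/4:-1/4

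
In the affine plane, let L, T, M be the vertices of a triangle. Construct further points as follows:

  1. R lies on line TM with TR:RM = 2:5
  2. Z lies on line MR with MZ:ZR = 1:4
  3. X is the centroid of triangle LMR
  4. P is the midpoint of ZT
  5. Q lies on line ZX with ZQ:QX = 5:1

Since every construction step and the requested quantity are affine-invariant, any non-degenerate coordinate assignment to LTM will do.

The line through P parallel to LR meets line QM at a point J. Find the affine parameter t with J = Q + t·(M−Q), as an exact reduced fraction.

Choose coordinates L = (0, 0), T = (1, 0), M = (0, 1).
1. R lies on line TM with TR:RM = 2:5 ⇒ R = (5/7, 2/7)
2. Z lies on line MR with MZ:ZR = 1:4 ⇒ Z = (1/7, 6/7)
3. X is the centroid of triangle LMR ⇒ X = (5/21, 3/7)
4. P is the midpoint of ZT ⇒ P = (4/7, 3/7)
5. Q lies on line ZX with ZQ:QX = 5:1 ⇒ Q = (2/9, 1/2)
through P parallel to LR: direction (5/7, 2/7); meets QM at J = (16/53, 17/53)
J = Q + t·(M−Q) with t = -19/53

t = -19/53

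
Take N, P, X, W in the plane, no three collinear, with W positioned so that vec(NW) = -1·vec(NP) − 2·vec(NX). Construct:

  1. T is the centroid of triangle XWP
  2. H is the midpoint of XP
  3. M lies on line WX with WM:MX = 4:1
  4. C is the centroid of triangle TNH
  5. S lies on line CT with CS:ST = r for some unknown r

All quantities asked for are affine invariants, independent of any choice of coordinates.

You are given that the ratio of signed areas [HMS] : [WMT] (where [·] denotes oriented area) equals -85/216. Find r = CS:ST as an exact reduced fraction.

r = 5/4

Work in coordinates with N = (0, 0), P = (1, 0), X = (0, 1), W = (-1, -2).
1. T is the centroid of triangle XWP ⇒ T = (0, -1/3)
2. H is the midpoint of XP ⇒ H = (1/2, 1/2)
3. M lies on line WX with WM:MX = 4:1 ⇒ M = (-1/5, 2/5)
4. C is the centroid of triangle TNH ⇒ C = (1/6, 1/18)
5. With CS:ST = r, write λ = r/(r+1) so S = C + λ·(T−C); S is affine-linear in λ
Every point depending on S is an affine combination of S and λ-independent points, so each such coordinate is linear in λ; the λ² term in each signed area is a multiple of (T−C)×(T−C) = 0, so 2·[HMS] and 2·[WMT] are each linear in λ. Evaluating at λ=0 and λ=1:
  2·[HMS] = 23/90·λ + 5/18,   2·[WMT] = -16/15
So [HMS]:[WMT] = (23/90·λ + 5/18) / (-16/15). Setting this equal to -85/216:
  23/90·λ + 5/18 = -85/216·(-16/15)  ⇒  λ = 5/9
Then r = λ/(1−λ) = (5/9)/(4/9) = 5/4. Check: with r = 5/4, S = (2/27, -13/81) and [HMS]:[WMT] = -85/216 as required.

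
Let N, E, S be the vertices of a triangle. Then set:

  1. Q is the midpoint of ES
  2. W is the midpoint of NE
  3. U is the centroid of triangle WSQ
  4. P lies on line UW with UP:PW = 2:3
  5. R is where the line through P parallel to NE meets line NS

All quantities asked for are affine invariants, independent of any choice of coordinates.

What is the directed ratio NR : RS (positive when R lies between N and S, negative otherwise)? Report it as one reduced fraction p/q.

Assign N = (0, 0), E = (1, 0), S = (0, 1) — the answer is frame-independent, so this choice is without loss of generality.
1. Q is the midpoint of ES ⇒ Q = (1/2, 1/2)
2. W is the midpoint of NE ⇒ W = (1/2, 0)
3. U is the centroid of triangle WSQ ⇒ U = (1/3, 1/2)
4. P lies on line UW with UP:PW = 2:3 ⇒ P = (2/5, 3/10)
5. R is where the line through P parallel to NE meets line NS ⇒ R = (0, 3/10)
R = N + t·(S−N) with t = 3/10, so NR:RS = t:(1−t) = 3/10:7/10

NR:RS = 3/7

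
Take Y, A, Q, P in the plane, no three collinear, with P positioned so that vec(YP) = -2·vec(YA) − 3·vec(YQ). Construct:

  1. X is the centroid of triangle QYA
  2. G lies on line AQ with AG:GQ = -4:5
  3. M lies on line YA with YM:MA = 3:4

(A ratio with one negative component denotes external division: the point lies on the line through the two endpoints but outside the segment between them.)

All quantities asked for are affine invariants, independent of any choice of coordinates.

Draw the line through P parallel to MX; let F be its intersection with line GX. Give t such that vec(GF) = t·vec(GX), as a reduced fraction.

Set Y = (0, 0), A = (1, 0), Q = (0, 1), P = (-2, -3); any affine frame gives the same invariant.
1. X is the centroid of triangle QYA ⇒ X = (1/3, 1/3)
2. G lies on line AQ with AG:GQ = -4:5 ⇒ G = (5, -4)
3. M lies on line YA with YM:MA = 3:4 ⇒ M = (3/7, 0)
through P parallel to MX: direction (-2/21, 1/3); meets GX at F = (-149/36, 323/72)
F = G + t·(X−G) with t = 47/24

t = 47/24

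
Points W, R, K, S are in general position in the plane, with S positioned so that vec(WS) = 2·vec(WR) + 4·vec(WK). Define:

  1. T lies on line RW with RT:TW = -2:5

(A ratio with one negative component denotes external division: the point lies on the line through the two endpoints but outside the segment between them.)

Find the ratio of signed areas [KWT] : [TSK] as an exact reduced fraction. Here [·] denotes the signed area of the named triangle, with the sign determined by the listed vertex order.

Choose coordinates W = (0, 0), R = (1, 0), K = (0, 1), S = (2, 4).
1. T lies on line RW with RT:TW = -2:5 ⇒ T = (5/3, 0)
2·[KWT] = 5/3, 2·[TSK] = 7
[KWT]:[TSK] = 5/3:7 = 5/21

[KWT]:[TSK] = 5/21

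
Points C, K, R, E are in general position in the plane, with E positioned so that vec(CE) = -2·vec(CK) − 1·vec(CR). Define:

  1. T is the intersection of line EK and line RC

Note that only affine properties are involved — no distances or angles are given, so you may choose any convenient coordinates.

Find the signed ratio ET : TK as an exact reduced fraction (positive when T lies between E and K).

ET:TK = 2

Choose coordinates C = (0, 0), K = (1, 0), R = (0, 1), E = (-2, -1).
1. T is the intersection of line EK and line RC ⇒ T = (0, -1/3)
T = E + t·(K−E) with t = 2/3, so ET:TK = t:(1−t) = 2/3:1/3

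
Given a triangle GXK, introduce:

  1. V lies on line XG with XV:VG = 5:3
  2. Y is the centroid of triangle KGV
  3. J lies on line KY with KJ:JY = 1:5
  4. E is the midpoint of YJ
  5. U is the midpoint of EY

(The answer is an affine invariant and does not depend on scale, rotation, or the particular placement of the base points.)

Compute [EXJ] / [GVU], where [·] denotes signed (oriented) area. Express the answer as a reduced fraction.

Assign G = (0, 0), X = (1, 0), K = (0, 1) — the answer is frame-independent, so this choice is without loss of generality.
1. V lies on line XG with XV:VG = 5:3 ⇒ V = (3/8, 0)
2. Y is the centroid of triangle KGV ⇒ Y = (1/8, 1/3)
3. J lies on line KY with KJ:JY = 1:5 ⇒ J = (1/48, 8/9)
4. E is the midpoint of YJ ⇒ E = (7/96, 11/18)
5. U is the midpoint of EY ⇒ U = (19/192, 17/36)
2·[EXJ] = 65/288, 2·[GVU] = 17/96
[EXJ]:[GVU] = 65/288:17/96 = 65/51

[EXJ]:[GVU] = 65/51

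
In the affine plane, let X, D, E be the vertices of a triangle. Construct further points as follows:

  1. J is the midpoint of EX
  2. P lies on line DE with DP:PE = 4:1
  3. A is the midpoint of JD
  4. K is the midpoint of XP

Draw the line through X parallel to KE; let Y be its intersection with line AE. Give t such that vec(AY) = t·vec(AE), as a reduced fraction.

t = 13/9

Assign X = (0, 0), D = (1, 0), E = (0, 1) — the answer is frame-independent, so this choice is without loss of generality.
1. J is the midpoint of EX ⇒ J = (0, 1/2)
2. P lies on line DE with DP:PE = 4:1 ⇒ P = (1/5, 4/5)
3. A is the midpoint of JD ⇒ A = (1/2, 1/4)
4. K is the midpoint of XP ⇒ K = (1/10, 2/5)
through X parallel to KE: direction (-1/10, 3/5); meets AE at Y = (-2/9, 4/3)
Y = A + t·(E−A) with t = 13/9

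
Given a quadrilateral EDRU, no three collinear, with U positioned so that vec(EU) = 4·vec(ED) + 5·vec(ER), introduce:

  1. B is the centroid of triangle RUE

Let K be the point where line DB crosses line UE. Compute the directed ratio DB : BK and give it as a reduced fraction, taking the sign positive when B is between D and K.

Choose coordinates E = (0, 0), D = (1, 0), R = (0, 1), U = (4, 5).
1. B is the centroid of triangle RUE ⇒ B = (4/3, 2)
line DB meets UE at K = (24/19, 30/19)
B = D + t·(K−D) with t = 19/15, so DB:BK = 19/15:-4/15

DB:BK = -19/4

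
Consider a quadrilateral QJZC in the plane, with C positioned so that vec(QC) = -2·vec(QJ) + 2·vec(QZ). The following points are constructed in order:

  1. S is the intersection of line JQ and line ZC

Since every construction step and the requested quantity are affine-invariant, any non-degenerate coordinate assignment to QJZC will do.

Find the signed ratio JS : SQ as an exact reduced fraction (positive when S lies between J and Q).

JS:SQ = -1/2

Choose coordinates Q = (0, 0), J = (1, 0), Z = (0, 1), C = (-2, 2).
1. S is the intersection of line JQ and line ZC ⇒ S = (2, 0)
S = J + t·(Q−J) with t = -1, so JS:SQ = t:(1−t) = -1:2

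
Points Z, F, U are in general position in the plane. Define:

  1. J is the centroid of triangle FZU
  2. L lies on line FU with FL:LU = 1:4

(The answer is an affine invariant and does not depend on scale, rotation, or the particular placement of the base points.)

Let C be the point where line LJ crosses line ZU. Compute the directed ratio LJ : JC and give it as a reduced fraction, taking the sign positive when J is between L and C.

Set Z = (0, 0), F = (1, 0), U = (0, 1); any affine frame gives the same invariant.
1. J is the centroid of triangle FZU ⇒ J = (1/3, 1/3)
2. L lies on line FU with FL:LU = 1:4 ⇒ L = (4/5, 1/5)
line LJ meets ZU at C = (0, 3/7)
J = L + t·(C−L) with t = 7/12, so LJ:JC = 7/12:5/12

LJ:JC = 7/5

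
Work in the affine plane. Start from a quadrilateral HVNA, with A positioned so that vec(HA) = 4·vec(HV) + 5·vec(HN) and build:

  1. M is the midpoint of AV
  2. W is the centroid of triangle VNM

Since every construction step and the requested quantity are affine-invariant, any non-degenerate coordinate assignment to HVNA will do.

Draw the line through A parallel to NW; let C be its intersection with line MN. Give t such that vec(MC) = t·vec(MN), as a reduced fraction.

Set H = (0, 0), V = (1, 0), N = (0, 1), A = (4, 5); any affine frame gives the same invariant.
1. M is the midpoint of AV ⇒ M = (5/2, 5/2)
2. W is the centroid of triangle VNM ⇒ W = (7/6, 7/6)
through A parallel to NW: direction (7/6, 1/6); meets MN at C = (15/2, 11/2)
C = M + t·(N−M) with t = -2

t = -2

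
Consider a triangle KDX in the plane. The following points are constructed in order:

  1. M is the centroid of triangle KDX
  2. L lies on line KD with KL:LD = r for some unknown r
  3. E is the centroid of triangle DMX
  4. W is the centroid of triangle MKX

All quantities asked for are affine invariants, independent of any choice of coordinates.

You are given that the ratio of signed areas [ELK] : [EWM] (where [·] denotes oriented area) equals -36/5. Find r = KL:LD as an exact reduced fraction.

r = 3/2

Choose coordinates K = (0, 0), D = (1, 0), X = (0, 1).
1. M is the centroid of triangle KDX ⇒ M = (1/3, 1/3)
2. With KL:LD = r, write λ = r/(r+1) so L = K + λ·(D−K); L is affine-linear in λ
3. E is the centroid of triangle DMX ⇒ E = (4/9, 4/9)
4. W is the centroid of triangle MKX ⇒ W = (1/9, 4/9)
Every point depending on L is an affine combination of L and λ-independent points, so each such coordinate is linear in λ; the λ² term in each signed area is a multiple of (D−K)×(D−K) = 0, so 2·[ELK] and 2·[EWM] are each linear in λ. Evaluating at λ=0 and λ=1:
  2·[ELK] = -4/9·λ,   2·[EWM] = 1/27
So [ELK]:[EWM] = (-4/9·λ) / (1/27). Setting this equal to -36/5:
  -4/9·λ = -36/5·(1/27)  ⇒  λ = 3/5
Then r = λ/(1−λ) = (3/5)/(2/5) = 3/2. Check: with r = 3/2, L = (3/5, 0) and [ELK]:[EWM] = -36/5 as required.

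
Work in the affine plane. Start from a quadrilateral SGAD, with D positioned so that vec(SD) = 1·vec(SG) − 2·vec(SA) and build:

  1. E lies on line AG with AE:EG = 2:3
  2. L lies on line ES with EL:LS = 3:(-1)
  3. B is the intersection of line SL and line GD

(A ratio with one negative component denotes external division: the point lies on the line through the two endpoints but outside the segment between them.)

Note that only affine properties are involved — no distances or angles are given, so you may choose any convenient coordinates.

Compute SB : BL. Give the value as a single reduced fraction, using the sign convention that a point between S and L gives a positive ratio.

SB:BL = -5/6

Choose coordinates S = (0, 0), G = (1, 0), A = (0, 1), D = (1, -2).
1. E lies on line AG with AE:EG = 2:3 ⇒ E = (2/5, 3/5)
2. L lies on line ES with EL:LS = 3:(-1) ⇒ L = (-1/5, -3/10)
3. B is the intersection of line SL and line GD ⇒ B = (1, 3/2)
B = S + t·(L−S) with t = -5, so SB:BL = t:(1−t) = -5:6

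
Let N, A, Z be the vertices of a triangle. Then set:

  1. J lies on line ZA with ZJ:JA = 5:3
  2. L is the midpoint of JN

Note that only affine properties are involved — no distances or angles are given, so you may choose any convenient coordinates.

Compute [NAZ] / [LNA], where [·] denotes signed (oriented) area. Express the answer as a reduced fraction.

Choose coordinates N = (0, 0), A = (1, 0), Z = (0, 1).
1. J lies on line ZA with ZJ:JA = 5:3 ⇒ J = (5/8, 3/8)
2. L is the midpoint of JN ⇒ L = (5/16, 3/16)
2·[NAZ] = 1, 2·[LNA] = 3/16
[NAZ]:[LNA] = 1:3/16 = 16/3

[NAZ]:[LNA] = 16/3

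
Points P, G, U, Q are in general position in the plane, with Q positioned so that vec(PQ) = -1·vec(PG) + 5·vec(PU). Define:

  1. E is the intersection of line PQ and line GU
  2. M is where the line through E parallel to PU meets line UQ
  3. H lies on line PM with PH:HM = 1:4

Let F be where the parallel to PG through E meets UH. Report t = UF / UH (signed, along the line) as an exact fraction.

t = -5/12

Assign P = (0, 0), G = (1, 0), U = (0, 1), Q = (-1, 5) — the answer is frame-independent, so this choice is without loss of generality.
1. E is the intersection of line PQ and line GU ⇒ E = (-1/4, 5/4)
2. M is where the line through E parallel to PU meets line UQ ⇒ M = (-1/4, 2)
3. H lies on line PM with PH:HM = 1:4 ⇒ H = (-1/20, 2/5)
through E parallel to PG: direction (1, 0); meets UH at F = (1/48, 5/4)
F = U + t·(H−U) with t = -5/12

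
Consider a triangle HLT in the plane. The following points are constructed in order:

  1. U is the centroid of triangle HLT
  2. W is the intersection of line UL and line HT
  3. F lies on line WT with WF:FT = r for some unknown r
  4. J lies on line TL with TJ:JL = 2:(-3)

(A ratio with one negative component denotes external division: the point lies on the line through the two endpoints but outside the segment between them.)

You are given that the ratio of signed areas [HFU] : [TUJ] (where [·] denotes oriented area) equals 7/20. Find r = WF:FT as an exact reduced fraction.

r = 2/3

Work in coordinates with H = (0, 0), L = (1, 0), T = (0, 1).
1. U is the centroid of triangle HLT ⇒ U = (1/3, 1/3)
2. W is the intersection of line UL and line HT ⇒ W = (0, 1/2)
3. With WF:FT = r, write λ = r/(r+1) so F = W + λ·(T−W); F is affine-linear in λ
4. J lies on line TL with TJ:JL = 2:(-3) ⇒ J = (-2, 3)
Every point depending on F is an affine combination of F and λ-independent points, so each such coordinate is linear in λ; the λ² term in each signed area is a multiple of (T−W)×(T−W) = 0, so 2·[HFU] and 2·[TUJ] are each linear in λ. Evaluating at λ=0 and λ=1:
  2·[HFU] = -1/6·λ − 1/6,   2·[TUJ] = -2/3
So [HFU]:[TUJ] = (-1/6·λ − 1/6) / (-2/3). Setting this equal to 7/20:
  -1/6·λ − 1/6 = 7/20·(-2/3)  ⇒  λ = 2/5
Then r = λ/(1−λ) = (2/5)/(3/5) = 2/3. Check: with r = 2/3, F = (0, 7/10) and [HFU]:[TUJ] = 7/20 as required.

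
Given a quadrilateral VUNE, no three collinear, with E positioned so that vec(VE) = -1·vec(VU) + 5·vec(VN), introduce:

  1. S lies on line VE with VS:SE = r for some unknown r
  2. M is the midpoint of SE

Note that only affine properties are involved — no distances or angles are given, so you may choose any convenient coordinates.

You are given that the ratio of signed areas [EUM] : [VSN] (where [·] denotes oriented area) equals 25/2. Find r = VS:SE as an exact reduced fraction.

r = 1/5

Assign V = (0, 0), U = (1, 0), N = (0, 1), E = (-1, 5) — the answer is frame-independent, so this choice is without loss of generality.
1. With VS:SE = r, write λ = r/(r+1) so S = V + λ·(E−V); S is affine-linear in λ
2. M is the midpoint of SE ⇒ M is an affine combination of earlier points and hence also affine-linear in λ
Every point depending on S is an affine combination of S and λ-independent points, so each such coordinate is linear in λ; the λ² term in each signed area is a multiple of (E−V)×(E−V) = 0, so 2·[EUM] and 2·[VSN] are each linear in λ. Evaluating at λ=0 and λ=1:
  2·[EUM] = 5/2·λ − 5/2,   2·[VSN] = −λ
So [EUM]:[VSN] = (5/2·λ − 5/2) / (−λ). Setting this equal to 25/2:
  5/2·λ − 5/2 = 25/2·(−λ)  ⇒  λ = 1/6
Then r = λ/(1−λ) = (1/6)/(5/6) = 1/5. Check: with r = 1/5, S = (-1/6, 5/6) and [EUM]:[VSN] = 25/2 as required.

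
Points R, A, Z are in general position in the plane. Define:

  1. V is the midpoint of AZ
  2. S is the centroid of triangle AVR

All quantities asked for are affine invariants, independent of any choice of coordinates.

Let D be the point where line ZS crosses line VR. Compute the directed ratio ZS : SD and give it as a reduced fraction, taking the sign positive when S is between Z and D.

ZS:SD = -4

Choose coordinates R = (0, 0), A = (1, 0), Z = (0, 1).
1. V is the midpoint of AZ ⇒ V = (1/2, 1/2)
2. S is the centroid of triangle AVR ⇒ S = (1/2, 1/6)
line ZS meets VR at D = (3/8, 3/8)
S = Z + t·(D−Z) with t = 4/3, so ZS:SD = 4/3:-1/3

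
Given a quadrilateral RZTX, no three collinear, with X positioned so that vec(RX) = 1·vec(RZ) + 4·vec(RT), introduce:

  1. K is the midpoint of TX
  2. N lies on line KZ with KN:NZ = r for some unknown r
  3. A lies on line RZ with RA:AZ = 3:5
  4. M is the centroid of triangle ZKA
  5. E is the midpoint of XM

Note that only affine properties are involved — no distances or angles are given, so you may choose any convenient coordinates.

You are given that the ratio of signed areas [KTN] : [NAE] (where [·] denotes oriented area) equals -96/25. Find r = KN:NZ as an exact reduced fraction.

r = 4/5

Assign R = (0, 0), Z = (1, 0), T = (0, 1), X = (1, 4) — the answer is frame-independent, so this choice is without loss of generality.
1. K is the midpoint of TX ⇒ K = (1/2, 5/2)
2. With KN:NZ = r, write λ = r/(r+1) so N = K + λ·(Z−K); N is affine-linear in λ
3. A lies on line RZ with RA:AZ = 3:5 ⇒ A = (3/8, 0)
4. M is the centroid of triangle ZKA ⇒ M = (5/8, 5/6)
5. E is the midpoint of XM ⇒ E = (13/16, 29/12)
Every point depending on N is an affine combination of N and λ-independent points, so each such coordinate is linear in λ; the λ² term in each signed area is a multiple of (Z−K)×(Z−K) = 0, so 2·[KTN] and 2·[NAE] are each linear in λ. Evaluating at λ=0 and λ=1:
  2·[KTN] = 2·λ,   2·[NAE] = -221/96·λ + 19/24
So [KTN]:[NAE] = (2·λ) / (-221/96·λ + 19/24). Setting this equal to -96/25:
  2·λ = -96/25·(-221/96·λ + 19/24)  ⇒  λ = 4/9
Then r = λ/(1−λ) = (4/9)/(5/9) = 4/5. Check: with r = 4/5, N = (13/18, 25/18) and [KTN]:[NAE] = -96/25 as required.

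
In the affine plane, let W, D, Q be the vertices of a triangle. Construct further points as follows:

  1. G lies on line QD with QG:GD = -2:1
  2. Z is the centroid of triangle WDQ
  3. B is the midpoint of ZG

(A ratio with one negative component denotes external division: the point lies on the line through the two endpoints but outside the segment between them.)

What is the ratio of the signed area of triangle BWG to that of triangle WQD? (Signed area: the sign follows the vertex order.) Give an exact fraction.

[BWG]:[WQD] = -1/2

Assign W = (0, 0), D = (1, 0), Q = (0, 1) — the answer is frame-independent, so this choice is without loss of generality.
1. G lies on line QD with QG:GD = -2:1 ⇒ G = (2, -1)
2. Z is the centroid of triangle WDQ ⇒ Z = (1/3, 1/3)
3. B is the midpoint of ZG ⇒ B = (7/6, -1/3)
2·[BWG] = 1/2, 2·[WQD] = -1
[BWG]:[WQD] = 1/2:-1 = -1/2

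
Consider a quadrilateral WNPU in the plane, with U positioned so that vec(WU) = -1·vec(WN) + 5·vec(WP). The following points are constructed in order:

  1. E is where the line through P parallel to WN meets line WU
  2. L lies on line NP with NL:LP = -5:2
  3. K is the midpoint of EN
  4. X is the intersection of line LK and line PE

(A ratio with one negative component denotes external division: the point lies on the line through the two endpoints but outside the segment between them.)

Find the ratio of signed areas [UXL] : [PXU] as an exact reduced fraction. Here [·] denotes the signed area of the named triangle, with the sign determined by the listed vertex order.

[UXL]:[PXU] = 95/12

Assign W = (0, 0), N = (1, 0), P = (0, 1), U = (-1, 5) — the answer is frame-independent, so this choice is without loss of generality.
1. E is where the line through P parallel to WN meets line WU ⇒ E = (-1/5, 1)
2. L lies on line NP with NL:LP = -5:2 ⇒ L = (-2/3, 5/3)
3. K is the midpoint of EN ⇒ K = (2/5, 1/2)
4. X is the intersection of line LK and line PE ⇒ X = (-2/35, 1)
2·[UXL] = -38/21, 2·[PXU] = -8/35
[UXL]:[PXU] = -38/21:-8/35 = 95/12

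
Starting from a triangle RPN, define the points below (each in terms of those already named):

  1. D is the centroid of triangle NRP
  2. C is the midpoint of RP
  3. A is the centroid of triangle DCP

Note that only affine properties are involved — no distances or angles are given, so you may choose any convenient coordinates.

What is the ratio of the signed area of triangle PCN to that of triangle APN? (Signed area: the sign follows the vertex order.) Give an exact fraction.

Work in coordinates with R = (0, 0), P = (1, 0), N = (0, 1).
1. D is the centroid of triangle NRP ⇒ D = (1/3, 1/3)
2. C is the midpoint of RP ⇒ C = (1/2, 0)
3. A is the centroid of triangle DCP ⇒ A = (11/18, 1/9)
2·[PCN] = -1/2, 2·[APN] = 5/18
[PCN]:[APN] = -1/2:5/18 = -9/5

[PCN]:[APN] = -9/5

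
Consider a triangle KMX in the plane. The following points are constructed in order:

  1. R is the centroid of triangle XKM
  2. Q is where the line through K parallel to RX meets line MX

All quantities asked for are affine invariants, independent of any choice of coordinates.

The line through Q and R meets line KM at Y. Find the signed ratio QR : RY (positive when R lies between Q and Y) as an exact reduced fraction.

QR:RY = 5

Choose coordinates K = (0, 0), M = (1, 0), X = (0, 1).
1. R is the centroid of triangle XKM ⇒ R = (1/3, 1/3)
2. Q is where the line through K parallel to RX meets line MX ⇒ Q = (-1, 2)
line QR meets KM at Y = (3/5, 0)
R = Q + t·(Y−Q) with t = 5/6, so QR:RY = 5/6:1/6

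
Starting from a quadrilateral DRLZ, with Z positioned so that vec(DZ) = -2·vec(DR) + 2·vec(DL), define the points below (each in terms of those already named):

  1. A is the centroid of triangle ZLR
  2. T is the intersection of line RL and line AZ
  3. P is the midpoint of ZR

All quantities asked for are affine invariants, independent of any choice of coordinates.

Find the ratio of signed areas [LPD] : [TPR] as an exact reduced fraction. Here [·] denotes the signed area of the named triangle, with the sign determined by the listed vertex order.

[LPD]:[TPR] = 2

Assign D = (0, 0), R = (1, 0), L = (0, 1), Z = (-2, 2) — the answer is frame-independent, so this choice is without loss of generality.
1. A is the centroid of triangle ZLR ⇒ A = (-1/3, 1)
2. T is the intersection of line RL and line AZ ⇒ T = (1/2, 1/2)
3. P is the midpoint of ZR ⇒ P = (-1/2, 1)
2·[LPD] = 1/2, 2·[TPR] = 1/4
[LPD]:[TPR] = 1/2:1/4 = 2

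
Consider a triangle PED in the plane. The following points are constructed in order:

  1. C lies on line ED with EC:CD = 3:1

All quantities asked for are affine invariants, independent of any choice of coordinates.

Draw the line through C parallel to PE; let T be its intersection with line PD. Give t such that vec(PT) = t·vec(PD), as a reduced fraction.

Work in coordinates with P = (0, 0), E = (1, 0), D = (0, 1).
1. C lies on line ED with EC:CD = 3:1 ⇒ C = (1/4, 3/4)
through C parallel to PE: direction (1, 0); meets PD at T = (0, 3/4)
T = P + t·(D−P) with t = 3/4

t = 3/4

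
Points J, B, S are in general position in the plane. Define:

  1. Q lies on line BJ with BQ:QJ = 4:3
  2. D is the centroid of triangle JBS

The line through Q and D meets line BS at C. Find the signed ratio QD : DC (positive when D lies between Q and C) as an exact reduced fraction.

Choose coordinates J = (0, 0), B = (1, 0), S = (0, 1).
1. Q lies on line BJ with BQ:QJ = 4:3 ⇒ Q = (3/7, 0)
2. D is the centroid of triangle JBS ⇒ D = (1/3, 1/3)
line QD meets BS at C = (1/5, 4/5)
D = Q + t·(C−Q) with t = 5/12, so QD:DC = 5/12:7/12

QD:DC = 5/7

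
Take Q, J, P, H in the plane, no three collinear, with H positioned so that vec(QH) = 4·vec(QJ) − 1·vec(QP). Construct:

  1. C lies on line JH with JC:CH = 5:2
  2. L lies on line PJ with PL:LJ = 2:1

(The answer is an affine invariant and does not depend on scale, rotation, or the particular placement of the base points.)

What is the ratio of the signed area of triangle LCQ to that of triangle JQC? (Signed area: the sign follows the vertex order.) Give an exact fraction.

Assign Q = (0, 0), J = (1, 0), P = (0, 1), H = (4, -1) — the answer is frame-independent, so this choice is without loss of generality.
1. C lies on line JH with JC:CH = 5:2 ⇒ C = (22/7, -5/7)
2. L lies on line PJ with PL:LJ = 2:1 ⇒ L = (2/3, 1/3)
2·[LCQ] = -32/21, 2·[JQC] = 5/7
[LCQ]:[JQC] = -32/21:5/7 = -32/15

[LCQ]:[JQC] = -32/15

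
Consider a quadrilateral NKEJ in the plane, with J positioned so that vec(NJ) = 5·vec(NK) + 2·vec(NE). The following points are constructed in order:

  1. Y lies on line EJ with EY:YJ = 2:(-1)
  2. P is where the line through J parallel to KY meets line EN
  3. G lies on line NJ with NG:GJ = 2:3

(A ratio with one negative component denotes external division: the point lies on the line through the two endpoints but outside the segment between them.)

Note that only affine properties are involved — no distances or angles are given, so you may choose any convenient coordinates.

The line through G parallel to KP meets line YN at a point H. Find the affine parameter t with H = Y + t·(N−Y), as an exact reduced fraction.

Assign N = (0, 0), K = (1, 0), E = (0, 1), J = (5, 2) — the answer is frame-independent, so this choice is without loss of generality.
1. Y lies on line EJ with EY:YJ = 2:(-1) ⇒ Y = (10, 3)
2. P is where the line through J parallel to KY meets line EN ⇒ P = (0, 1/3)
3. G lies on line NJ with NG:GJ = 2:3 ⇒ G = (2, 4/5)
through G parallel to KP: direction (-1, 1/3); meets YN at H = (44/19, 66/95)
H = Y + t·(N−Y) with t = 73/95

t = 73/95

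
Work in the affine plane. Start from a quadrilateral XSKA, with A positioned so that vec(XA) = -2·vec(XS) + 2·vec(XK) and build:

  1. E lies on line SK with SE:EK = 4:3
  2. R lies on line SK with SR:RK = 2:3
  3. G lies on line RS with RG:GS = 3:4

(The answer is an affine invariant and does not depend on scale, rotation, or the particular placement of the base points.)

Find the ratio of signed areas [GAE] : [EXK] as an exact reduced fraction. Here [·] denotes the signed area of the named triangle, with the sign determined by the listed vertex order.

Set X = (0, 0), S = (1, 0), K = (0, 1), A = (-2, 2); any affine frame gives the same invariant.
1. E lies on line SK with SE:EK = 4:3 ⇒ E = (3/7, 4/7)
2. R lies on line SK with SR:RK = 2:3 ⇒ R = (3/5, 2/5)
3. G lies on line RS with RG:GS = 3:4 ⇒ G = (27/35, 8/35)
2·[GAE] = -12/35, 2·[EXK] = -3/7
[GAE]:[EXK] = -12/35:-3/7 = 4/5

[GAE]:[EXK] = 4/5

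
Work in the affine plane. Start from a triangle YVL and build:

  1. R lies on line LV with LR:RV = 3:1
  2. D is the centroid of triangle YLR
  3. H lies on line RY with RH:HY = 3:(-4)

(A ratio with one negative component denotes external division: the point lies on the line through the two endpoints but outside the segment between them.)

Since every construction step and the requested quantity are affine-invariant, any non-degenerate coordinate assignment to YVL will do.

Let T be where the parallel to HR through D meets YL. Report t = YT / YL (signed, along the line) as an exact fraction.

t = 1/3

Assign Y = (0, 0), V = (1, 0), L = (0, 1) — the answer is frame-independent, so this choice is without loss of generality.
1. R lies on line LV with LR:RV = 3:1 ⇒ R = (3/4, 1/4)
2. D is the centroid of triangle YLR ⇒ D = (1/4, 5/12)
3. H lies on line RY with RH:HY = 3:(-4) ⇒ H = (3, 1)
through D parallel to HR: direction (-9/4, -3/4); meets YL at T = (0, 1/3)
T = Y + t·(L−Y) with t = 1/3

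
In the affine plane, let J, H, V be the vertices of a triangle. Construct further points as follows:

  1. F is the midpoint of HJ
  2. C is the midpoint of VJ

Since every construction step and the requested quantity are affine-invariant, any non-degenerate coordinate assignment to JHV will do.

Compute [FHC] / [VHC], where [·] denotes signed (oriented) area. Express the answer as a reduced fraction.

[FHC]:[VHC] = -1/2

Work in coordinates with J = (0, 0), H = (1, 0), V = (0, 1).
1. F is the midpoint of HJ ⇒ F = (1/2, 0)
2. C is the midpoint of VJ ⇒ C = (0, 1/2)
2·[FHC] = 1/4, 2·[VHC] = -1/2
[FHC]:[VHC] = 1/4:-1/2 = -1/2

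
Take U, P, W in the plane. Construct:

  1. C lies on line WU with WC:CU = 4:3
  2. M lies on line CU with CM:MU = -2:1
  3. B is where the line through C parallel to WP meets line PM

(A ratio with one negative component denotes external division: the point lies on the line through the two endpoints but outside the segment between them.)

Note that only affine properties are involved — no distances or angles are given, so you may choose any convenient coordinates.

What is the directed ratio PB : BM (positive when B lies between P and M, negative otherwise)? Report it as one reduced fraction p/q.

Set U = (0, 0), P = (1, 0), W = (0, 1); any affine frame gives the same invariant.
1. C lies on line WU with WC:CU = 4:3 ⇒ C = (0, 3/7)
2. M lies on line CU with CM:MU = -2:1 ⇒ M = (0, -3/7)
3. B is where the line through C parallel to WP meets line PM ⇒ B = (3/5, -6/35)
B = P + t·(M−P) with t = 2/5, so PB:BM = t:(1−t) = 2/5:3/5

PB:BM = 2/3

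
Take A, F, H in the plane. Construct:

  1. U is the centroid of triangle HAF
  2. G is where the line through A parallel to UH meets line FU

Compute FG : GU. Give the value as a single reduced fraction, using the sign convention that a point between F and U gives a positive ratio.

FG:GU = -2

Assign A = (0, 0), F = (1, 0), H = (0, 1) — the answer is frame-independent, so this choice is without loss of generality.
1. U is the centroid of triangle HAF ⇒ U = (1/3, 1/3)
2. G is where the line through A parallel to UH meets line FU ⇒ G = (-1/3, 2/3)
G = F + t·(U−F) with t = 2, so FG:GU = t:(1−t) = 2:-1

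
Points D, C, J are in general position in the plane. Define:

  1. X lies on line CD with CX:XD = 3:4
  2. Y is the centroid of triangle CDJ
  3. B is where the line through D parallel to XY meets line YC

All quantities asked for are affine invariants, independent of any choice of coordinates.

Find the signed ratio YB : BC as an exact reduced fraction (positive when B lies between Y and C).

Set D = (0, 0), C = (1, 0), J = (0, 1); any affine frame gives the same invariant.
1. X lies on line CD with CX:XD = 3:4 ⇒ X = (4/7, 0)
2. Y is the centroid of triangle CDJ ⇒ Y = (1/3, 1/3)
3. B is where the line through D parallel to XY meets line YC ⇒ B = (-5/9, 7/9)
B = Y + t·(C−Y) with t = -4/3, so YB:BC = t:(1−t) = -4/3:7/3

YB:BC = -4/7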